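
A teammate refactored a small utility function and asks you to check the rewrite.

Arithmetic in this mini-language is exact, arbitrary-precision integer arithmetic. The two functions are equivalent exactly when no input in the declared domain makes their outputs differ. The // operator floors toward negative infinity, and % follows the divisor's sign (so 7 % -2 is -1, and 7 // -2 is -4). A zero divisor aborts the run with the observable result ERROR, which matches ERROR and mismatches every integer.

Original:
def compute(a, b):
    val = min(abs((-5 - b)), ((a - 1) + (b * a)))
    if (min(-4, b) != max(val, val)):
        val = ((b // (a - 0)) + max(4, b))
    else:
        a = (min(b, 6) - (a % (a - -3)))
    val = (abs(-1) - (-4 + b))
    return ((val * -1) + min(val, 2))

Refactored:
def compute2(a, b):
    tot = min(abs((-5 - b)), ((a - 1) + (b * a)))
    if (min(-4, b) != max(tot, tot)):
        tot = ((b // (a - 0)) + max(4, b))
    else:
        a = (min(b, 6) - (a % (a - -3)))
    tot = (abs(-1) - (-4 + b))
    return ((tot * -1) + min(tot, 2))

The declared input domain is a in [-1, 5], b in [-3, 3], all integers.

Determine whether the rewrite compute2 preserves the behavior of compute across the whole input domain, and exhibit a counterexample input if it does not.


The two versions differ — the changes include local variable names differ.
Spot check at a=0, b=0 — compute: val=-1, then (min(-4, b) != max(val, val)) is true, then a zero divisor aborts: ERROR. compute2: tot=-1, then (min(-4, b) != max(tot, tot)) is true, then a zero divisor aborts: ERROR. Both give ERROR.
Across all 49 domain points the two functions coincide.
verdict: equivalent


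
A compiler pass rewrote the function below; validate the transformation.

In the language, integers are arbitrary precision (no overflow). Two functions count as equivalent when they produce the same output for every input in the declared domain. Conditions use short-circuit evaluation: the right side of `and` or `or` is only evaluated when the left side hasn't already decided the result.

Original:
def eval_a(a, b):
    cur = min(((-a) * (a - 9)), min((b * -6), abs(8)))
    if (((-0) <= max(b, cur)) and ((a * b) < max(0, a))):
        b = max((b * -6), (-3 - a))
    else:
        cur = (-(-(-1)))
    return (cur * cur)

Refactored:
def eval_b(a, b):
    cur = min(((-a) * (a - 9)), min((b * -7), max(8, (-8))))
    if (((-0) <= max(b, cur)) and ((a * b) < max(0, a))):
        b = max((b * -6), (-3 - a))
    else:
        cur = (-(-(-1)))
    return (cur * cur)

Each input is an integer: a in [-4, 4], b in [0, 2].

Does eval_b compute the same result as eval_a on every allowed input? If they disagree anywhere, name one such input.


Try a=-1, b=2.
eval_a: cur := -12 | (((-0) <= max(b, cur)) and ((a * b) < max(0, a))): true | b := -2 | result 144
eval_b: cur := -14 | (((-0) <= max(b, cur)) and ((a * b) < max(0, a))): true | b := -2 | result 196
144 != 196, so the rewrite changes behavior.
verdict: not equivalent; witness: a=-1, b=2


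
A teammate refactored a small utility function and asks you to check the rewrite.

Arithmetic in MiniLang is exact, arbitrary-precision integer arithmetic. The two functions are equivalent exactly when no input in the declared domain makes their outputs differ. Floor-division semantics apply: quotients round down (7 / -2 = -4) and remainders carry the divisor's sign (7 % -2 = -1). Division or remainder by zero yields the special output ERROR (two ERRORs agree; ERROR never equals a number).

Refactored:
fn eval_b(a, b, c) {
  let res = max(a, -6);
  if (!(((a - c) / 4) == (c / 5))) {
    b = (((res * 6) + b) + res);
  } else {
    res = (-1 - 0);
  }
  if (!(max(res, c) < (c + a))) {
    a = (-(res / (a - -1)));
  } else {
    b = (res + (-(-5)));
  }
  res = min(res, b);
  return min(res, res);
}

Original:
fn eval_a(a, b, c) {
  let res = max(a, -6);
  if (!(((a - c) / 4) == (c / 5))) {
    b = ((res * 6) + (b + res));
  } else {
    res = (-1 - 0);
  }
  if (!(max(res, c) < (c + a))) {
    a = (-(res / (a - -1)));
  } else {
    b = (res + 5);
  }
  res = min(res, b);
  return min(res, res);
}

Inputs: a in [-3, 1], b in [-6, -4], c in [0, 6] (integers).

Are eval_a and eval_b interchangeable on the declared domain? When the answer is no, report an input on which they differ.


Reading the diff, among the changes: same computation, different form.
As a probe, take a=0, b=-5, c=2: eval_a runs res becomes 0; next (!(((a - c) / 4) == (c / 5))) evaluates to true; next b becomes -5; next (!(max(res, c) < (c + a))) evaluates to true; next a becomes 0; next res becomes -5; next final value -5; eval_b runs res becomes 0; next (!(((a - c) / 4) == (c / 5))) evaluates to true; next b becomes -5; next (!(max(res, c) < (c + a))) evaluates to true; next a becomes 0; next res becomes -5; next final value -5; both end at -5.
An exhaustive pass over the 105 declared inputs shows identical outputs.
verdict: equivalent


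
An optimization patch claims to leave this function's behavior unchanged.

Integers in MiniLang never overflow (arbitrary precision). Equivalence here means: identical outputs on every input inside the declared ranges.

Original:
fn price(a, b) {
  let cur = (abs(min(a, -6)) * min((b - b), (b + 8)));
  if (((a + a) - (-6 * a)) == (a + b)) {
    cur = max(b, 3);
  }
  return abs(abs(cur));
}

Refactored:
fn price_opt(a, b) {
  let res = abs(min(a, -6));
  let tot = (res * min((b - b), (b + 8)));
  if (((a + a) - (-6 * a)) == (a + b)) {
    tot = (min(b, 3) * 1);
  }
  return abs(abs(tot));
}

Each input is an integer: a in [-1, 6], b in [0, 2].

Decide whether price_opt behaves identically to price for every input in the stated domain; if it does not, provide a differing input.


On input a=0, b=0, price returns 3 while price_opt returns 0.
verdict: not equivalent; witness: a=0, b=0


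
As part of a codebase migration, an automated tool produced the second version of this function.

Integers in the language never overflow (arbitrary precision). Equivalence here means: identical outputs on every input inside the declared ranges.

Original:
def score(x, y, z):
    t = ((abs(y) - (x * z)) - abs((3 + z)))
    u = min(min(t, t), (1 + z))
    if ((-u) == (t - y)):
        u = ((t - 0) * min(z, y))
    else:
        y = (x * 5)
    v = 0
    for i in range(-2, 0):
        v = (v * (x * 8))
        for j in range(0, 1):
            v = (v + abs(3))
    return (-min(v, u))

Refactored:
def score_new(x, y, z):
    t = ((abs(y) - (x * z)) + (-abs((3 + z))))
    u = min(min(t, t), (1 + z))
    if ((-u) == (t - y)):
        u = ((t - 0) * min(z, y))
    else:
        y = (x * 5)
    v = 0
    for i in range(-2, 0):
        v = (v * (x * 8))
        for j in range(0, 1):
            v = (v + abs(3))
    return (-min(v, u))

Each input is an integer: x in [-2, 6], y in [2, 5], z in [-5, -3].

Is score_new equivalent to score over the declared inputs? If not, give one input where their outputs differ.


This is a faithful refactor — arithmetic usage differs, but the computed results match everywhere.
Tracing x=0, y=5, z=-4: score: t becomes 4; next u becomes -3; next ((-u) == (t - y)) evaluates to false; next y becomes 0; next v becomes 0; next at i=-2:; next v becomes 0; next at j=0:; next v becomes 3; next at i=-1:; next v becomes 0; next at j=0:; next v becomes 3; next final value 3 | score_new: t becomes 4; next u becomes -3; next ((-u) == (t - y)) evaluates to false; next y becomes 0; next v becomes 0; next at i=-2:; next v becomes 0; next at j=0:; next v becomes 3; next at i=-1:; next v becomes 0; next at j=0:; next v becomes 3; next final value 3 — matching result 3.
Across all 108 domain points the two functions coincide.
verdict: equivalent


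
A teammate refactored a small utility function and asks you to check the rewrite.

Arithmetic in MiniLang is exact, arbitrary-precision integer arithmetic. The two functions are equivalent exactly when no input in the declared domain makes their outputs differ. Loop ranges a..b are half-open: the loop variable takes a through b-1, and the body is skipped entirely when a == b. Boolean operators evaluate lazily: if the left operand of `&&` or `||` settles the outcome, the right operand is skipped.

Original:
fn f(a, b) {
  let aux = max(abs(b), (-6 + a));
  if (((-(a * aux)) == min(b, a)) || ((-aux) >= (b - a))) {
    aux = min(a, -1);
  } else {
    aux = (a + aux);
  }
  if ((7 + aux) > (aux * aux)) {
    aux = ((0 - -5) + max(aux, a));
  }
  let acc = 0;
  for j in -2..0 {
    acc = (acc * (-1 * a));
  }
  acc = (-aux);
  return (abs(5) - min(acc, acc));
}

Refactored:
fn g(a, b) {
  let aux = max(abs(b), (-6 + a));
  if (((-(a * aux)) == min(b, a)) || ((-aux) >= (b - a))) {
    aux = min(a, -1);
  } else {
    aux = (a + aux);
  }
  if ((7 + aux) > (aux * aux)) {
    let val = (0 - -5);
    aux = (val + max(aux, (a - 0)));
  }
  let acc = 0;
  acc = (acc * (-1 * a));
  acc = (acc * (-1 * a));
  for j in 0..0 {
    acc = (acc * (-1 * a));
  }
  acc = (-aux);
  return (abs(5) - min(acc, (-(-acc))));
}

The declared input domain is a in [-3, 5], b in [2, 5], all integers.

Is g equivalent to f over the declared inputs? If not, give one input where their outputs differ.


The two are interchangeable: arithmetic usage differs; and statement counts differ; and local variable names differ; and loop structure differs; and constant usage differs, and every declared input agrees.
As a probe, take a=-2, b=5: f runs aux := 5 | (((-(a * aux)) == min(b, a)) || ((-aux) >= (b - a))): false | aux := 3 | ((7 + aux) > (aux * aux)): true | aux := 8 | acc := 0 | iter j=-2: | acc := 0 | iter j=-1: | acc := 0 | acc := -8 | result 13; g runs aux := 5 | (((-(a * aux)) == min(b, a)) || ((-aux) >= (b - a))): false | aux := 3 | ((7 + aux) > (aux * aux)): true | val := 5 | aux := 8 | acc := 0 | acc := 0 | acc := 0 | loop over j: empty range | acc := -8 | result 13; both end at 13.
Across all 36 domain points the two functions coincide.
verdict: equivalent


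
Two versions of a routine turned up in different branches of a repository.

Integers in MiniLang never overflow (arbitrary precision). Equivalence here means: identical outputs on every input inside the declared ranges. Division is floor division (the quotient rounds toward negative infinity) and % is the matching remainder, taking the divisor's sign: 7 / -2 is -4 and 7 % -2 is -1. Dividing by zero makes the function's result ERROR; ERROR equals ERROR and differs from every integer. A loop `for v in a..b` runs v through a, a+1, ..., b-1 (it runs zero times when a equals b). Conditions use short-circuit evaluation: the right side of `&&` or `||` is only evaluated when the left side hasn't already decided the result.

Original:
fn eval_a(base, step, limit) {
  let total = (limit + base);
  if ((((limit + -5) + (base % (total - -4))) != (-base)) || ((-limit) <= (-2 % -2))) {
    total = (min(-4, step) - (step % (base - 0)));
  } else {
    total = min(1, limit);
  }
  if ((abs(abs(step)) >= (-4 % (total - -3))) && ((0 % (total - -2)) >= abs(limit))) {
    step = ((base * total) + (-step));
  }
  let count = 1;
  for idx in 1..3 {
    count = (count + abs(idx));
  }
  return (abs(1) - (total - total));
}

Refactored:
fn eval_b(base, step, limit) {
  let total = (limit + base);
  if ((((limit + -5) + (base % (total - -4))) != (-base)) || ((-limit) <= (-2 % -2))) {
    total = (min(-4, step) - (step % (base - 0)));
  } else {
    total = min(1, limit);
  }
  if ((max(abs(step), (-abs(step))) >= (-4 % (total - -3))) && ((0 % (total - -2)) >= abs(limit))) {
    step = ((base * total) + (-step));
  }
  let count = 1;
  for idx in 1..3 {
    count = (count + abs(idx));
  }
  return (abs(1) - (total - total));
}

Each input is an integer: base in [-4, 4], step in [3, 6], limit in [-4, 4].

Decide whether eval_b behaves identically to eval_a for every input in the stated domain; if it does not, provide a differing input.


Reading the diff, among the changes: min/max/abs usage differs.
As a probe, take base=-1, step=3, limit=0: eval_a runs total = -1; ((((limit + -5) + (base % (total - -4))) != (-base)) || ((-limit) <= (-2 % -2))) -> true; total = -4; ((abs(abs(step)) >= (-4 % (total - -3))) && ((0 % (total - -2)) >= abs(limit))) -> true; step = 1; count = 1; [idx=1]; count = 2; [idx=2]; count = 4; return 1; eval_b runs total = -1; ((((limit + -5) + (base % (total - -4))) != (-base)) || ((-limit) <= (-2 % -2))) -> true; total = -4; ((max(abs(step), (-abs(step))) >= (-4 % (total - -3))) && ((0 % (total - -2)) >= abs(limit))) -> true; step = 1; count = 1; [idx=1]; count = 2; [idx=2]; count = 4; return 1; both end at 1.
Every one of the 324 inputs gives matching results.
verdict: equivalent


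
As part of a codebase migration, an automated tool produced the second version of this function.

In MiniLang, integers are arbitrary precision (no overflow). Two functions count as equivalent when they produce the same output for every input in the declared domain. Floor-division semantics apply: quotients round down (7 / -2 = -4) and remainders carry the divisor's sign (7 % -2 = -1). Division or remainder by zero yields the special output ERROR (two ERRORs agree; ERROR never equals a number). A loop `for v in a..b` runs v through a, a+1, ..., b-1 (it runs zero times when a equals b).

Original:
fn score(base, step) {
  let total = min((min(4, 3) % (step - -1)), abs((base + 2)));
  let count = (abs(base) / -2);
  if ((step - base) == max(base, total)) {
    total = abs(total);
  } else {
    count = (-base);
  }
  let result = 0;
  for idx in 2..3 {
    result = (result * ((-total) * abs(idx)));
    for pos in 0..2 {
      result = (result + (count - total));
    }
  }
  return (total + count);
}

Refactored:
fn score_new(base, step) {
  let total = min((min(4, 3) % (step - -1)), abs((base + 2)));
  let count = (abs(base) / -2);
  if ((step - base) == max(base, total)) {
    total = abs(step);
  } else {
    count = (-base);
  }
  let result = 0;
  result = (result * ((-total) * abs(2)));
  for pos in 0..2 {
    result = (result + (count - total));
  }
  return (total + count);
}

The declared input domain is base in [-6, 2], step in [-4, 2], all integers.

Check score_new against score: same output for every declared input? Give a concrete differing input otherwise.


Evaluate both at base=-4, step=-4.
score: total becomes 0; next count becomes -2; next ((step - base) == max(base, total)) evaluates to true; next total becomes 0; next result becomes 0; next at idx=2:; next result becomes 0; next at pos=0:; next result becomes -2; next at pos=1:; next result becomes -4; next final value -2
score_new: total becomes 0; next count becomes -2; next ((step - base) == max(base, total)) evaluates to true; next total becomes 4; next result becomes 0; next result becomes 0; next at pos=0:; next result becomes -6; next at pos=1:; next result becomes -12; next final value 2
-2 against 2: the behavior changed.
verdict: not equivalent; witness: base=-4, step=-4


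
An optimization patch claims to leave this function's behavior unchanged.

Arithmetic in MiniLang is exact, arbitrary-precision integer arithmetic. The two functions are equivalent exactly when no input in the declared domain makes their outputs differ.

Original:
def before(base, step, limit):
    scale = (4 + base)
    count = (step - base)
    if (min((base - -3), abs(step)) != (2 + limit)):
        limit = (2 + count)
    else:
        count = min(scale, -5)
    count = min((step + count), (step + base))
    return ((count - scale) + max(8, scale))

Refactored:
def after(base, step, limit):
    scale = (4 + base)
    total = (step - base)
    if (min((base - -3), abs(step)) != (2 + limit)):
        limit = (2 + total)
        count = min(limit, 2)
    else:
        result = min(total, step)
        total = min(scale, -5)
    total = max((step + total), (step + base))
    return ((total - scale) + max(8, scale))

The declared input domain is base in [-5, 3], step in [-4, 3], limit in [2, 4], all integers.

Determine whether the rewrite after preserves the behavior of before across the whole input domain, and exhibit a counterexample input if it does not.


These are not equivalent — on base=-5, step=-4, limit=2 the outputs split (0 vs 6).
before: scale = -1; count = 1; (min((base - -3), abs(step)) != (2 + limit)) -> true; limit = 3; count = -9; return 0
after: scale = -1; total = 1; (min((base - -3), abs(step)) != (2 + limit)) -> true; limit = 3; count = 2; total = -3; return 6
verdict: not equivalent; witness: base=-5, step=-4, limit=2


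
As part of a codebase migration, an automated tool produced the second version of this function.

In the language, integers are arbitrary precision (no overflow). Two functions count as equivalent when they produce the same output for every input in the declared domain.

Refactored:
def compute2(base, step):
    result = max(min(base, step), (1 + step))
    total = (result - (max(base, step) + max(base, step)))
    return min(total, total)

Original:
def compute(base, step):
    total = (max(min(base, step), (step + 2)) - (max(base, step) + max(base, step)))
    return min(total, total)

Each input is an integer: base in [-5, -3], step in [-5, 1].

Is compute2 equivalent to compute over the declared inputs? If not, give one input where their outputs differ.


On input base=-5, step=-5, compute returns 7 while compute2 returns 6.
verdict: not equivalent; witness: base=-5, step=-5


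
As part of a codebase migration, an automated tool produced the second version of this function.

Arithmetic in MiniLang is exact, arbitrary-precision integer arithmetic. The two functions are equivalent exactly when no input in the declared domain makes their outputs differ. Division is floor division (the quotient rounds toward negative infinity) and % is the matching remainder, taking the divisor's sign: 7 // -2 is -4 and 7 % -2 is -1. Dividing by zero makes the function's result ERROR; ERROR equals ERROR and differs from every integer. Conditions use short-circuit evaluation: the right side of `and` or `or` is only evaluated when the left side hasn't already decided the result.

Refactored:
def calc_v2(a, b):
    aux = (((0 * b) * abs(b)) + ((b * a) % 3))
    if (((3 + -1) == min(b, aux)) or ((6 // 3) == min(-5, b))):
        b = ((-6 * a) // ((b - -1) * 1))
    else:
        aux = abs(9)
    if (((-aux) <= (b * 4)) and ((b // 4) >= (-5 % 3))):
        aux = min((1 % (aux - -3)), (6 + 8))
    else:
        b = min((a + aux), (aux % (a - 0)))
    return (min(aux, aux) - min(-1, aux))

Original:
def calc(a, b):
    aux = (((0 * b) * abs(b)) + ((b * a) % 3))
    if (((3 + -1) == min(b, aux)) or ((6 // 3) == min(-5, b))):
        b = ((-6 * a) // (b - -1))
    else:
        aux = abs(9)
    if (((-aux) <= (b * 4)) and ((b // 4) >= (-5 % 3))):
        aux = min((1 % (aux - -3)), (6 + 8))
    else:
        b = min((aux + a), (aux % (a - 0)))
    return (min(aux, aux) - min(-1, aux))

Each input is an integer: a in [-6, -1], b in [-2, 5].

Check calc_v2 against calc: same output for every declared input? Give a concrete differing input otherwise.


This is a faithful refactor — constant usage differs, arithmetic usage differs, but the computed results match everywhere.
Tracing a=-3, b=4: calc: aux becomes 0; next (((3 + -1) == min(b, aux)) or ((6 // 3) == min(-5, b))) evaluates to false; next aux becomes 9; next (((-aux) <= (b * 4)) and ((b // 4) >= (-5 % 3))) evaluates to true; next aux becomes 1; next final value 2 | calc_v2: aux becomes 0; next (((3 + -1) == min(b, aux)) or ((6 // 3) == min(-5, b))) evaluates to false; next aux becomes 9; next (((-aux) <= (b * 4)) and ((b // 4) >= (-5 % 3))) evaluates to true; next aux becomes 1; next final value 2 — matching result 2.
An exhaustive pass over the 48 declared inputs shows identical outputs.
verdict: equivalent


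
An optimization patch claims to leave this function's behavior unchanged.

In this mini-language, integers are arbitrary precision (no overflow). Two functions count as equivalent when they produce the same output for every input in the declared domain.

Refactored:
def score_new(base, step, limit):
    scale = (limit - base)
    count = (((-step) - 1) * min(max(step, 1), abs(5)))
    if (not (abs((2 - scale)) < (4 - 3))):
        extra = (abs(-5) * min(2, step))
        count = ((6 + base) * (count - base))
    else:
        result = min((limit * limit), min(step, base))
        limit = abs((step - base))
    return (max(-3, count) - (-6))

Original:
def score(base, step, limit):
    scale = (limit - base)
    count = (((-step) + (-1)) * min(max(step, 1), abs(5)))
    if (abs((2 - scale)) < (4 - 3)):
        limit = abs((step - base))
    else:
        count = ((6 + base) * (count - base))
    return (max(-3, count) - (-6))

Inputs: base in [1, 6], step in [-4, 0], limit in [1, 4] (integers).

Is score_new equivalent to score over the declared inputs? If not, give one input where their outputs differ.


The two are interchangeable: local variable names differ; also min/max/abs usage differs; also constant usage differs; also boolean connective usage differs; also arithmetic usage differs; also statement counts differ, and every declared input agrees.
As a probe, take base=6, step=0, limit=3: score runs scale becomes -3; next count becomes -1; next (abs((2 - scale)) < (4 - 3)) evaluates to false; next count becomes -84; next final value 3; score_new runs scale becomes -3; next count becomes -1; next (not (abs((2 - scale)) < (4 - 3))) evaluates to true; next extra becomes 0; next count becomes -84; next final value 3; both end at 3.
Across all 120 domain points the two functions coincide.
verdict: equivalent


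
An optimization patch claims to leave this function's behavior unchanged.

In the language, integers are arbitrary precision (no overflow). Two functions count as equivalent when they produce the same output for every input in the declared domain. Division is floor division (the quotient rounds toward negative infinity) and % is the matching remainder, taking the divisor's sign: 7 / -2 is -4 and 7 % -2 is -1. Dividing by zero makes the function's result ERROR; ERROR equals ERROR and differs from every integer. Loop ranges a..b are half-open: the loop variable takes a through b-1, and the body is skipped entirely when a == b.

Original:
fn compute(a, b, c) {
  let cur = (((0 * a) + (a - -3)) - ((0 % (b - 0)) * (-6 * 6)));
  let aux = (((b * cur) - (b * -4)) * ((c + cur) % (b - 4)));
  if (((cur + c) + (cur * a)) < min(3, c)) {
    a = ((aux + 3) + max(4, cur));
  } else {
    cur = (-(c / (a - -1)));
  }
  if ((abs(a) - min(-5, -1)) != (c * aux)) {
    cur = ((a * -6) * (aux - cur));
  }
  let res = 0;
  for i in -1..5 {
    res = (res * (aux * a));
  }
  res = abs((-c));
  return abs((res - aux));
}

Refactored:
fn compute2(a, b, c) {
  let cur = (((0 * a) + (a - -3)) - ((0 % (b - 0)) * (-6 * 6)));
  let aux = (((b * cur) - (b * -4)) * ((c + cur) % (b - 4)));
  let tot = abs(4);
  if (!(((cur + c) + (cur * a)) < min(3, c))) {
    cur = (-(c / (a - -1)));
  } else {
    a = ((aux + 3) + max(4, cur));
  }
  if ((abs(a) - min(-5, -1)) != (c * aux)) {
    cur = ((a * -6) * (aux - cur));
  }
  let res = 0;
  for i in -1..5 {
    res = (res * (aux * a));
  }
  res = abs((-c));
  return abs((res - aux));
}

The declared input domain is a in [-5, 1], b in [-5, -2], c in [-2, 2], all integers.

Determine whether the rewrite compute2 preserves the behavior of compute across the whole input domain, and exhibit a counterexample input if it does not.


Behavior is preserved: although boolean connective usage differs, min/max/abs usage differs, statement counts differ, constant usage differs, local variable names differ, the outputs never diverge.
Tracing a=-5, b=-2, c=-1: compute: cur = -2; aux = 12; (((cur + c) + (cur * a)) < min(3, c)) -> false; cur = 0; ((abs(a) - min(-5, -1)) != (c * aux)) -> true; cur = 360; res = 0; [i=-1]; res = 0; [i=0]; res = 0; [i=1]; res = 0; [i=2]; res = 0; [i=3]; res = 0; [i=4]; res = 0; res = 1; return 11 | compute2: cur = -2; aux = 12; tot = 4; (!(((cur + c) + (cur * a)) < min(3, c))) -> true; cur = 0; ((abs(a) - min(-5, -1)) != (c * aux)) -> true; cur = 360; res = 0; [i=-1]; res = 0; [i=0]; res = 0; [i=1]; res = 0; [i=2]; res = 0; [i=3]; res = 0; [i=4]; res = 0; res = 1; return 11 — matching result 11.
Sweeping the whole domain (140 inputs) finds no disagreement.
verdict: equivalent


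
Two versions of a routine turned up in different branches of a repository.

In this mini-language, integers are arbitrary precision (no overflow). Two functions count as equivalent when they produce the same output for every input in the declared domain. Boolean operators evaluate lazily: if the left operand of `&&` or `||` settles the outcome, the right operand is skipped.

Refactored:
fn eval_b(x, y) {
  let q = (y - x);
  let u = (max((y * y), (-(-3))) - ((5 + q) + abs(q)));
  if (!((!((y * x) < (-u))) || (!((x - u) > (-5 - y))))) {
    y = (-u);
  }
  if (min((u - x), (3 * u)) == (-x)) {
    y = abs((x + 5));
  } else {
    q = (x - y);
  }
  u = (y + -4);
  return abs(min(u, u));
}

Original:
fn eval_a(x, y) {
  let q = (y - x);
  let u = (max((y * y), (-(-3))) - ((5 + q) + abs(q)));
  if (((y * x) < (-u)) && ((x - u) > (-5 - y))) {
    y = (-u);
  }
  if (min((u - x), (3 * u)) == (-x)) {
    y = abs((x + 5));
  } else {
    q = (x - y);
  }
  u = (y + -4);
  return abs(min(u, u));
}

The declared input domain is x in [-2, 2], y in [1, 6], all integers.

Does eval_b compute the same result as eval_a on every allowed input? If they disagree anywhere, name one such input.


Changes here: boolean connective usage differs; the full 30-point sweep finds no disagreement.
verdict: equivalent


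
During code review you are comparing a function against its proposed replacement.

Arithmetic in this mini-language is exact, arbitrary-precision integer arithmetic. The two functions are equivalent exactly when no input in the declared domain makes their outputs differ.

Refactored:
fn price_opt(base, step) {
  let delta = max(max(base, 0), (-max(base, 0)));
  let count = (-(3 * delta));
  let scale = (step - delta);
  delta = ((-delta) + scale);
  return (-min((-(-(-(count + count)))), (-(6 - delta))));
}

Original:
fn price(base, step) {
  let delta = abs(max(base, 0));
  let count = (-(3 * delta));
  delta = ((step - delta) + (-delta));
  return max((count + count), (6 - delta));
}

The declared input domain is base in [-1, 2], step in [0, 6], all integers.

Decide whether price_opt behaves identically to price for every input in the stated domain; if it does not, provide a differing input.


Behavior is preserved: although constant usage differs, and statement counts differ, and local variable names differ, and min/max/abs usage differs, the outputs never diverge.
One worked example (base=0, step=2) — price: delta := 0 | count := 0 | delta := 2 | result 4; price_opt: delta := 0 | count := 0 | scale := 2 | delta := 2 | result 4; agreement on 4.
Checked all 28 inputs in the declared domain: the outputs agree on every one.
verdict: equivalent


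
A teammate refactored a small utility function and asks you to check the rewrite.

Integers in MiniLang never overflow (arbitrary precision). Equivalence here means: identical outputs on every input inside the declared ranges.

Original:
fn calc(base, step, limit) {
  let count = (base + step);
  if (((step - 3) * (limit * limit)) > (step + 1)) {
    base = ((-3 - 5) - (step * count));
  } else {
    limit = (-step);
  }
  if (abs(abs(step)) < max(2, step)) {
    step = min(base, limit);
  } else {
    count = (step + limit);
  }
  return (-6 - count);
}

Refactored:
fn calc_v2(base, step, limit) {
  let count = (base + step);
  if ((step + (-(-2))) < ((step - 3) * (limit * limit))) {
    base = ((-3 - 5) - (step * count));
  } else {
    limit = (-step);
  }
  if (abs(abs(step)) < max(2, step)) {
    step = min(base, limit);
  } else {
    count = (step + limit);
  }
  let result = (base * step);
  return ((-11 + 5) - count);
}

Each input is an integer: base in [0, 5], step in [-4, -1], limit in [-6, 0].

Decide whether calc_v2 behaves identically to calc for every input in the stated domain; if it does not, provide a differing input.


Take base=0, step=-2, limit=0.
calc: count = -2; (((step - 3) * (limit * limit)) > (step + 1)) -> true; base = -12; (abs(abs(step)) < max(2, step)) -> false; count = -2; return -4
calc_v2: count = -2; ((step + (-(-2))) < ((step - 3) * (limit * limit))) -> false; limit = 2; (abs(abs(step)) < max(2, step)) -> false; count = 0; result = 0; return -6
-4 and -6 differ, so these are not the same function on this domain.
verdict: not equivalent; witness: base=0, step=-2, limit=0


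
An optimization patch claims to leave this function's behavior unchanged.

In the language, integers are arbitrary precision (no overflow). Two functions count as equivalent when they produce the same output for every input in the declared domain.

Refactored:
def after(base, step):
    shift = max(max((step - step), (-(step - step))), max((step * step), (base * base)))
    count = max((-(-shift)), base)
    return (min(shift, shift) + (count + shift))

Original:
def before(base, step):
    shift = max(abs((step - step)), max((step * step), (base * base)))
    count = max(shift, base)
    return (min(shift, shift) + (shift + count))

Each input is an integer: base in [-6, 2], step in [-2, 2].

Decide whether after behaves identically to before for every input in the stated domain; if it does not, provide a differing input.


The two versions differ — the changes include min/max/abs usage differs, and arithmetic usage differs.
Tracing base=0, step=-2: before: shift becomes 4; next count becomes 4; next final value 12 | after: shift becomes 4; next count becomes 4; next final value 12 — matching result 12.
Sweeping the whole domain (45 inputs) finds no disagreement.
verdict: equivalent


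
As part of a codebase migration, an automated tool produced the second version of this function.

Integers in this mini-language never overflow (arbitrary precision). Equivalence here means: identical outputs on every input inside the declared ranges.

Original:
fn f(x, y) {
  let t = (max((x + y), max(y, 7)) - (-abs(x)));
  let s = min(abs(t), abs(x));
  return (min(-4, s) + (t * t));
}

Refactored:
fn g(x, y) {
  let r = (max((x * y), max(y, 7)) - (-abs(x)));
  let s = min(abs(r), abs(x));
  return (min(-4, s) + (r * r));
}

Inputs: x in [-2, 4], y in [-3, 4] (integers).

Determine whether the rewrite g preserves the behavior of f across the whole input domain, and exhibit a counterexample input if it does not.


Take x=2, y=4.
f: t = 9; s = 2; return 77
g: r = 10; s = 2; return 96
77 != 96, so the rewrite changes behavior.
verdict: not equivalent; witness: x=2, y=4


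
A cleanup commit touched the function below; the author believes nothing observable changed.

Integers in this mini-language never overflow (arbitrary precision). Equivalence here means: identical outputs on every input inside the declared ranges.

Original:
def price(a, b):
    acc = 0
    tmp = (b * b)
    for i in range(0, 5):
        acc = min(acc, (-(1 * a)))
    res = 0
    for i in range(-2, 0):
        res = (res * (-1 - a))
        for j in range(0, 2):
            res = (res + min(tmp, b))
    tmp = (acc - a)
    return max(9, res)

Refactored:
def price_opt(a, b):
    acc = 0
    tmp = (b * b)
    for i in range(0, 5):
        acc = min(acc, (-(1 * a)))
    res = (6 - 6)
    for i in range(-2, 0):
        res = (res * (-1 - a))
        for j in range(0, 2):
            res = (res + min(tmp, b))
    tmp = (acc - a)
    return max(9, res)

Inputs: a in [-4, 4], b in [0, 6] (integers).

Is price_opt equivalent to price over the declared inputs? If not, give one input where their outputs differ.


Comparing the listings, the differences include: arithmetic usage differs, and constant usage differs.
One worked example (a=4, b=0) — price: acc = 0; tmp = 0; [i=0]; acc = -4; [i=1]; acc = -4; [i=2]; acc = -4; [i=3]; acc = -4; [i=4]; acc = -4; res = 0; [i=-2]; res = 0; [j=0]; res = 0; [j=1]; res = 0; [i=-1]; res = 0; [j=0]; res = 0; [j=1]; res = 0; tmp = -8; return 9; price_opt: acc = 0; tmp = 0; [i=0]; acc = -4; [i=1]; acc = -4; [i=2]; acc = -4; [i=3]; acc = -4; [i=4]; acc = -4; res = 0; [i=-2]; res = 0; [j=0]; res = 0; [j=1]; res = 0; [i=-1]; res = 0; [j=0]; res = 0; [j=1]; res = 0; tmp = -8; return 9; agreement on 9.
Every one of the 63 inputs gives matching results.
verdict: equivalent


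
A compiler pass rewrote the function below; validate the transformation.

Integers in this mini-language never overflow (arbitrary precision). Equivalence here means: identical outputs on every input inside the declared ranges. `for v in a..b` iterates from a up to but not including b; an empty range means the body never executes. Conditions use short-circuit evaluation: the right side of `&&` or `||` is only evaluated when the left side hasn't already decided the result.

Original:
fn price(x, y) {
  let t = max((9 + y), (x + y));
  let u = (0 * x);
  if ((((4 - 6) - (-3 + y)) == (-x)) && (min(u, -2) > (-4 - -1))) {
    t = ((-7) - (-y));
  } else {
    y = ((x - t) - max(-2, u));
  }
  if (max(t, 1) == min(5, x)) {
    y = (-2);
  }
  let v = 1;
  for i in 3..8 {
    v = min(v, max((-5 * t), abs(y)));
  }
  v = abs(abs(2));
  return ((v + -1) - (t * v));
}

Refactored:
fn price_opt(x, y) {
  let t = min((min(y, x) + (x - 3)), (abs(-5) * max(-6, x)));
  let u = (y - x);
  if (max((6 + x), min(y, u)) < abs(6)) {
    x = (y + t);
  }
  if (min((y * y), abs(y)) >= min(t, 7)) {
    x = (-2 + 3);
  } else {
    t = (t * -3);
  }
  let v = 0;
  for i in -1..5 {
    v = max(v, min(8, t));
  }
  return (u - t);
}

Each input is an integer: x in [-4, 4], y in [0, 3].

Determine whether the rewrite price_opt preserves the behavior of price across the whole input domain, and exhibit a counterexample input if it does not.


These are not equivalent — on x=-4, y=0 the outputs split (-17 vs 24).
price: t = 9; u = 0; ((((4 - 6) - (-3 + y)) == (-x)) && (min(u, -2) > (-4 - -1))) -> false; y = -13; (max(t, 1) == min(5, x)) -> false; v = 1; [i=3]; v = 1; [i=4]; v = 1; [i=5]; v = 1; [i=6]; v = 1; [i=7]; v = 1; v = 2; return -17
price_opt: t = -20; u = 4; (max((6 + x), min(y, u)) < abs(6)) -> true; x = -20; (min((y * y), abs(y)) >= min(t, 7)) -> true; x = 1; v = 0; [i=-1]; v = 0; [i=0]; v = 0; [i=1]; v = 0; [i=2]; v = 0; [i=3]; v = 0; [i=4]; v = 0; return 24
verdict: not equivalent; witness: x=-4, y=0


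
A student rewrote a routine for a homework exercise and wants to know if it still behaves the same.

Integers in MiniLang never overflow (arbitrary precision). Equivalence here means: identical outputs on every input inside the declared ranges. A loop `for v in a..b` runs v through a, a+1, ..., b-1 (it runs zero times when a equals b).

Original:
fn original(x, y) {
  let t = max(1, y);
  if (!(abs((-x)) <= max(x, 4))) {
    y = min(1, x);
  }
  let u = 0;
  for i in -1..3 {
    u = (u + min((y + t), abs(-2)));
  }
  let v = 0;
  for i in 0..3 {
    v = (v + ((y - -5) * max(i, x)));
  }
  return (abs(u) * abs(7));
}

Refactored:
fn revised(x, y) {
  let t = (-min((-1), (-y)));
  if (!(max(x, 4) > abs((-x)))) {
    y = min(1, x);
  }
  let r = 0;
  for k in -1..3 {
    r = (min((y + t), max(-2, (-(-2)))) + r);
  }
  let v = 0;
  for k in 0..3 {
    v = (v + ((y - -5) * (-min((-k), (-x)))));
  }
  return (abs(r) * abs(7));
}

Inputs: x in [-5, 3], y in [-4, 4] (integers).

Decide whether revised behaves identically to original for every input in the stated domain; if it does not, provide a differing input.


These are not equivalent — on x=-4, y=-3 the outputs split (56 vs 84).
original: t becomes 1; next (!(abs((-x)) <= max(x, 4))) evaluates to false; next u becomes 0; next at i=-1:; next u becomes -2; next at i=0:; next u becomes -4; next at i=1:; next u becomes -6; next at i=2:; next u becomes -8; next v becomes 0; next at i=0:; next v becomes 0; next at i=1:; next v becomes 2; next at i=2:; next v becomes 6; next final value 56
revised: t becomes 1; next (!(max(x, 4) > abs((-x)))) evaluates to true; next y becomes -4; next r becomes 0; next at k=-1:; next r becomes -3; next at k=0:; next r becomes -6; next at k=1:; next r becomes -9; next at k=2:; next r becomes -12; next v becomes 0; next at k=0:; next v becomes 0; next at k=1:; next v becomes 1; next at k=2:; next v becomes 3; next final value 84
verdict: not equivalent; witness: x=-4, y=-3


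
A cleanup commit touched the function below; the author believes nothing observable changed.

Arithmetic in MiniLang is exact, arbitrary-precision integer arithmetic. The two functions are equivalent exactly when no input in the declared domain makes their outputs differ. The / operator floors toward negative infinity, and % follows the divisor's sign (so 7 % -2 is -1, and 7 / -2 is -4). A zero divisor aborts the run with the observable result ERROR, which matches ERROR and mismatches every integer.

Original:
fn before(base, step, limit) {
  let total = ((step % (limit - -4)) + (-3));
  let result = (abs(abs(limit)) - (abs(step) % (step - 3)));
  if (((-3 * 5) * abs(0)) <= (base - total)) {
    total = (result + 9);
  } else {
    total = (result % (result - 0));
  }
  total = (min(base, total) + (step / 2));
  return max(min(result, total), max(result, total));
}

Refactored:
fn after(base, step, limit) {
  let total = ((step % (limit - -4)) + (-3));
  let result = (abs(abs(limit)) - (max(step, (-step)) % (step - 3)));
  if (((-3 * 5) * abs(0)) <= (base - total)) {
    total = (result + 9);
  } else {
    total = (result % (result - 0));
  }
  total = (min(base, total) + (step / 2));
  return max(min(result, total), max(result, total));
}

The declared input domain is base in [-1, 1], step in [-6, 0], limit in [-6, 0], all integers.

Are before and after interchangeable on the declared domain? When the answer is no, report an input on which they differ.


This is a faithful refactor — min/max/abs usage differs, but the computed results match everywhere.
Tracing base=-1, step=-4, limit=-6: before: total = -3; result = 9; (((-3 * 5) * abs(0)) <= (base - total)) -> true; total = 18; total = -3; return 9 | after: total = -3; result = 9; (((-3 * 5) * abs(0)) <= (base - total)) -> true; total = 18; total = -3; return 9 — matching result 9.
Every one of the 147 inputs gives matching results.
verdict: equivalent


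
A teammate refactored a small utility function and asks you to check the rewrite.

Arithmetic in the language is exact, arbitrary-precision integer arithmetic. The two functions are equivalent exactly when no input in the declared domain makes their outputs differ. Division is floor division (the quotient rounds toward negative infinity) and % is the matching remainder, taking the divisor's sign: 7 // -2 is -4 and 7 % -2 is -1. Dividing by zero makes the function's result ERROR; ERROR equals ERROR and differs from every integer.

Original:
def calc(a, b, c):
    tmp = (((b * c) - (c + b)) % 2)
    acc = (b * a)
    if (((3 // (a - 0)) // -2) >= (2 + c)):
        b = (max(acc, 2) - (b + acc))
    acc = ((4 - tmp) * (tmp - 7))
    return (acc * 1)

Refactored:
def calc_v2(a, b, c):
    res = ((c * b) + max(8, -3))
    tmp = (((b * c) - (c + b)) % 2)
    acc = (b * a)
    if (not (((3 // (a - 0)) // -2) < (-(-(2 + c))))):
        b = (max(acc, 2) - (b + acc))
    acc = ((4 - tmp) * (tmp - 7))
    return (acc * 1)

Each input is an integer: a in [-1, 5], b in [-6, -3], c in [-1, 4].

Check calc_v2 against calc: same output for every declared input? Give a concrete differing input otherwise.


Reading the diff, among the changes: min/max/abs usage differs, arithmetic usage differs, boolean connective usage differs, local variable names differ, statement counts differ, constant usage differs, comparison usage differs.
As a probe, take a=-1, b=-4, c=-1: calc runs tmp becomes 1; next acc becomes 4; next (((3 // (a - 0)) // -2) >= (2 + c)) evaluates to true; next b becomes 4; next acc becomes -18; next final value -18; calc_v2 runs res becomes 12; next tmp becomes 1; next acc becomes 4; next (not (((3 // (a - 0)) // -2) < (-(-(2 + c))))) evaluates to true; next b becomes 4; next acc becomes -18; next final value -18; both end at -18.
Every one of the 168 inputs gives matching results.
verdict: equivalent


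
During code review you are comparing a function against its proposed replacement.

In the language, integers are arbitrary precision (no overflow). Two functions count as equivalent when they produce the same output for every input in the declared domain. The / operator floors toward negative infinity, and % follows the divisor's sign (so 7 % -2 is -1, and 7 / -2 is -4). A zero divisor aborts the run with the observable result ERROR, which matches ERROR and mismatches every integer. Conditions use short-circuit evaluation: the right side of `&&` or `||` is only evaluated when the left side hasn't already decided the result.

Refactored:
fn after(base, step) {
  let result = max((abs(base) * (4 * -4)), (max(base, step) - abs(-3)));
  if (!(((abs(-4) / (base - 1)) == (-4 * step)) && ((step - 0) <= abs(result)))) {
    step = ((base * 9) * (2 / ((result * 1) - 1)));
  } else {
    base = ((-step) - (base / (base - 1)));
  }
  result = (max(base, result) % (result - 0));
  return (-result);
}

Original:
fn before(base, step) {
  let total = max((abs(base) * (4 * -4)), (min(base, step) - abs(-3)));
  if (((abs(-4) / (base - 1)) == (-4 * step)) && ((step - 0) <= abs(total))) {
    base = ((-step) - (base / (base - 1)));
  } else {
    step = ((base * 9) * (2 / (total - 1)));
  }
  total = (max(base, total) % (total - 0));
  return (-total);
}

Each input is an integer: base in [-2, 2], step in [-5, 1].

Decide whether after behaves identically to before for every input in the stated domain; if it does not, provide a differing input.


The rewrite breaks on base=-2, step=1, where the results are 2 and 0.
before: total := -5 | (((abs(-4) / (base - 1)) == (-4 * step)) && ((step - 0) <= abs(total))): false | step := 18 | total := -2 | result 2
after: result := -2 | (!(((abs(-4) / (base - 1)) == (-4 * step)) && ((step - 0) <= abs(result)))): true | step := 18 | result := 0 | result 0
verdict: not equivalent; witness: base=-2, step=1
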